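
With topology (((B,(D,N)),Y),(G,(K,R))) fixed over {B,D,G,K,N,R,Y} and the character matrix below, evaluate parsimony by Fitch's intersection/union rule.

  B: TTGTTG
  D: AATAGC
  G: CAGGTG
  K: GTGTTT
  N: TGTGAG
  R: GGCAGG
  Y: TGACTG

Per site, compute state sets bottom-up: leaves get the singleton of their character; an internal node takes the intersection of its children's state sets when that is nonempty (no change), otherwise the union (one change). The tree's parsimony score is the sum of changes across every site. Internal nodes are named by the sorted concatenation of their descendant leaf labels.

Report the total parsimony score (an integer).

site 0, node DN: D={A} ∪ N={T} → {A,T} (+1)
site 0, node BDN: B={T} ∩ DN={A,T} → {T} (+0)
site 0, node BDNY: BDN={T} ∩ Y={T} → {T} (+0)
site 0, node KR: K={G} ∩ R={G} → {G} (+0)
site 0, node GKR: G={C} ∪ KR={G} → {C,G} (+1)
site 0, node BDGKNRY: BDNY={T} ∪ GKR={C,G} → {C,G,T} (+1)
site 1, node DN: D={A} ∪ N={G} → {A,G} (+1)
site 1, node BDN: B={T} ∪ DN={A,G} → {A,G,T} (+1)
site 1, node BDNY: BDN={A,G,T} ∩ Y={G} → {G} (+0)
site 1, node KR: K={T} ∪ R={G} → {G,T} (+1)
site 1, node GKR: G={A} ∪ KR={G,T} → {A,G,T} (+1)
site 1, node BDGKNRY: BDNY={G} ∩ GKR={A,G,T} → {G} (+0)
site 2, node DN: D={T} ∩ N={T} → {T} (+0)
site 2, node BDN: B={G} ∪ DN={T} → {G,T} (+1)
site 2, node BDNY: BDN={G,T} ∪ Y={A} → {A,G,T} (+1)
site 2, node KR: K={G} ∪ R={C} → {C,G} (+1)
site 2, node GKR: G={G} ∩ KR={C,G} → {G} (+0)
site 2, node BDGKNRY: BDNY={A,G,T} ∩ GKR={G} → {G} (+0)
site 3, node DN: D={A} ∪ N={G} → {A,G} (+1)
site 3, node BDN: B={T} ∪ DN={A,G} → {A,G,T} (+1)
site 3, node BDNY: BDN={A,G,T} ∪ Y={C} → {A,C,G,T} (+1)
site 3, node KR: K={T} ∪ R={A} → {A,T} (+1)
site 3, node GKR: G={G} ∪ KR={A,T} → {A,G,T} (+1)
site 3, node BDGKNRY: BDNY={A,C,G,T} ∩ GKR={A,G,T} → {A,G,T} (+0)
site 4, node DN: D={G} ∪ N={A} → {A,G} (+1)
site 4, node BDN: B={T} ∪ DN={A,G} → {A,G,T} (+1)
site 4, node BDNY: BDN={A,G,T} ∩ Y={T} → {T} (+0)
site 4, node KR: K={T} ∪ R={G} → {G,T} (+1)
site 4, node GKR: G={T} ∩ KR={G,T} → {T} (+0)
site 4, node BDGKNRY: BDNY={T} ∩ GKR={T} → {T} (+0)
site 5, node DN: D={C} ∪ N={G} → {C,G} (+1)
site 5, node BDN: B={G} ∩ DN={C,G} → {G} (+0)
site 5, node BDNY: BDN={G} ∩ Y={G} → {G} (+0)
site 5, node KR: K={T} ∪ R={G} → {G,T} (+1)
site 5, node GKR: G={G} ∩ KR={G,T} → {G} (+0)
site 5, node BDGKNRY: BDNY={G} ∩ GKR={G} → {G} (+0)
per-site changes: [3, 4, 3, 5, 3, 2]; total = 20

20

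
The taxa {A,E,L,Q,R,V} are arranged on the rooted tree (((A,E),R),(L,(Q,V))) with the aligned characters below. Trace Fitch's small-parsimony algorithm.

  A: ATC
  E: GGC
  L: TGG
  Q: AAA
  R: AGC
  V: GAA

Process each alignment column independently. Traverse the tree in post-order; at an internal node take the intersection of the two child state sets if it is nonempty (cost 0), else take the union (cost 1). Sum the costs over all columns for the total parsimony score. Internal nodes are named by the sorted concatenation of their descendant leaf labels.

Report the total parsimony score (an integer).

[col 0] AE: children A:{A}, E:{G} ∪→ {A,G}; cost 1
[col 0] AER: children AE:{A,G}, R:{A} ∩→ {A}; cost 0
[col 0] QV: children Q:{A}, V:{G} ∪→ {A,G}; cost 1
[col 0] LQV: children L:{T}, QV:{A,G} ∪→ {A,G,T}; cost 1
[col 0] AELQRV: children AER:{A}, LQV:{A,G,T} ∩→ {A}; cost 0
[col 1] AE: children A:{T}, E:{G} ∪→ {G,T}; cost 1
[col 1] AER: children AE:{G,T}, R:{G} ∩→ {G}; cost 0
[col 1] QV: children Q:{A}, V:{A} ∩→ {A}; cost 0
[col 1] LQV: children L:{G}, QV:{A} ∪→ {A,G}; cost 1
[col 1] AELQRV: children AER:{G}, LQV:{A,G} ∩→ {G}; cost 0
[col 2] AE: children A:{C}, E:{C} ∩→ {C}; cost 0
[col 2] AER: children AE:{C}, R:{C} ∩→ {C}; cost 0
[col 2] QV: children Q:{A}, V:{A} ∩→ {A}; cost 0
[col 2] LQV: children L:{G}, QV:{A} ∪→ {A,G}; cost 1
[col 2] AELQRV: children AER:{C}, LQV:{A,G} ∪→ {A,C,G}; cost 1
per-site changes: [3, 2, 2]; total = 7

7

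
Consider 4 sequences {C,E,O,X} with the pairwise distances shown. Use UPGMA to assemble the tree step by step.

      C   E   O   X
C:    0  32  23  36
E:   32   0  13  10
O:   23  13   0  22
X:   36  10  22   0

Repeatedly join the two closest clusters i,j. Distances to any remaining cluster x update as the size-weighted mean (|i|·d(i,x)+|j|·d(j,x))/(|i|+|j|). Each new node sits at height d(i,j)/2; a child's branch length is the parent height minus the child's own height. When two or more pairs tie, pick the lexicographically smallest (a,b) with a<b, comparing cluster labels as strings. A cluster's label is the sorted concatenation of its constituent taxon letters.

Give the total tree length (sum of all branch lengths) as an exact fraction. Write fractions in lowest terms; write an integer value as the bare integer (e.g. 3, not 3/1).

step 1: merge (E,X) at d=10; branch lengths E→5, X→5; new cluster EX
  updated: d(C,EX)=34, d(EX,O)=35/2
step 2: merge (EX,O) at d=35/2; branch lengths EX→15/4, O→35/4; new cluster EOX
  updated: d(C,EOX)=91/3
step 3: merge (C,EOX) at d=91/3; branch lengths C→91/6, EOX→77/12; new cluster CEOX
final tree: (C:91/6,((E:5,X:5):15/4,O:35/4):77/12)
total length: 529/12

529/12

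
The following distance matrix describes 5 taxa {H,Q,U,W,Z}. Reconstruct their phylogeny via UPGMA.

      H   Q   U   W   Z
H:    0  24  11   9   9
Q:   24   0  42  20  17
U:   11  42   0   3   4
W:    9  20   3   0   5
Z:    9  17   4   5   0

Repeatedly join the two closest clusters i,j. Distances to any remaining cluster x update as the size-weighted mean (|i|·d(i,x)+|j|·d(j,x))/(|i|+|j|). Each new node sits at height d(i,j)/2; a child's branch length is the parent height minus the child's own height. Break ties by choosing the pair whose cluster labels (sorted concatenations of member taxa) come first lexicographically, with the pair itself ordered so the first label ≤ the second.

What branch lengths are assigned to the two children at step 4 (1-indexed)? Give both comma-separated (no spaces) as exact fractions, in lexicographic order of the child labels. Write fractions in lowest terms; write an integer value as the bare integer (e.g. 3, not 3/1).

step 1: merge (U,W) at d=3; branch lengths U→3/2, W→3/2; new cluster UW
  updated: d(H,UW)=10, d(Q,UW)=31, d(UW,Z)=9/2
step 2: merge (UW,Z) at d=9/2; branch lengths UW→3/4, Z→9/4; new cluster UWZ
  updated: d(H,UWZ)=29/3, d(Q,UWZ)=79/3
step 3: merge (H,UWZ) at d=29/3; branch lengths H→29/6, UWZ→31/12; new cluster HUWZ
  updated: d(HUWZ,Q)=103/4
step 4: merge (HUWZ,Q) at d=103/4; branch lengths HUWZ→193/24, Q→103/8; new cluster HQUWZ
final tree: ((H:29/6,((U:3/2,W:3/2):3/4,Z:9/4):31/12):193/24,Q:103/8)
total length: 103/3

193/24,103/8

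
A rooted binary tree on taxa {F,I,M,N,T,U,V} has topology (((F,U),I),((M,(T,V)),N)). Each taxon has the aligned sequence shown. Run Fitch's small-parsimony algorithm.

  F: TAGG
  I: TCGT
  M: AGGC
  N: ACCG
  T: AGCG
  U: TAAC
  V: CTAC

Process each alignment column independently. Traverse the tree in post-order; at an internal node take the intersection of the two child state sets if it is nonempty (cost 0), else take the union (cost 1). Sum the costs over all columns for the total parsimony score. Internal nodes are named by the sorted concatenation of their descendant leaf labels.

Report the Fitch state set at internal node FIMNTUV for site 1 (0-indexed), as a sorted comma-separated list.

C

[col 0] FU: children F:{T}, U:{T} ∩→ {T}; cost 0
[col 0] FIU: children FU:{T}, I:{T} ∩→ {T}; cost 0
[col 0] TV: children T:{A}, V:{C} ∪→ {A,C}; cost 1
[col 0] MTV: children M:{A}, TV:{A,C} ∩→ {A}; cost 0
[col 0] MNTV: children MTV:{A}, N:{A} ∩→ {A}; cost 0
[col 0] FIMNTUV: children FIU:{T}, MNTV:{A} ∪→ {A,T}; cost 1
[col 1] FU: children F:{A}, U:{A} ∩→ {A}; cost 0
[col 1] FIU: children FU:{A}, I:{C} ∪→ {A,C}; cost 1
[col 1] TV: children T:{G}, V:{T} ∪→ {G,T}; cost 1
[col 1] MTV: children M:{G}, TV:{G,T} ∩→ {G}; cost 0
[col 1] MNTV: children MTV:{G}, N:{C} ∪→ {C,G}; cost 1
[col 1] FIMNTUV: children FIU:{A,C}, MNTV:{C,G} ∩→ {C}; cost 0
[col 2] FU: children F:{G}, U:{A} ∪→ {A,G}; cost 1
[col 2] FIU: children FU:{A,G}, I:{G} ∩→ {G}; cost 0
[col 2] TV: children T:{C}, V:{A} ∪→ {A,C}; cost 1
[col 2] MTV: children M:{G}, TV:{A,C} ∪→ {A,C,G}; cost 1
[col 2] MNTV: children MTV:{A,C,G}, N:{C} ∩→ {C}; cost 0
[col 2] FIMNTUV: children FIU:{G}, MNTV:{C} ∪→ {C,G}; cost 1
[col 3] FU: children F:{G}, U:{C} ∪→ {C,G}; cost 1
[col 3] FIU: children FU:{C,G}, I:{T} ∪→ {C,G,T}; cost 1
[col 3] TV: children T:{G}, V:{C} ∪→ {C,G}; cost 1
[col 3] MTV: children M:{C}, TV:{C,G} ∩→ {C}; cost 0
[col 3] MNTV: children MTV:{C}, N:{G} ∪→ {C,G}; cost 1
[col 3] FIMNTUV: children FIU:{C,G,T}, MNTV:{C,G} ∩→ {C,G}; cost 0
per-site changes: [2, 3, 4, 4]; total = 13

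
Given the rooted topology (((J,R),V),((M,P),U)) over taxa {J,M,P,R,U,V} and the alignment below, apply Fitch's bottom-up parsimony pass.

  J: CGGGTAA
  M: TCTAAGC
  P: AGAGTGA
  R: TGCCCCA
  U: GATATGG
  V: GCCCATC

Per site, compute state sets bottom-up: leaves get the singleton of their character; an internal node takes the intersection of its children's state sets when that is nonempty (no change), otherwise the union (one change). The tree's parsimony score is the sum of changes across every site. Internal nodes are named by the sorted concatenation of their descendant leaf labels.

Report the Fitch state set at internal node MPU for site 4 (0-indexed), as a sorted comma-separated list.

T

JR@0: {C} ∪ {T} = {C,T} (union, +1)
JRV@0: {C,T} ∪ {G} = {C,G,T} (union, +1)
MP@0: {T} ∪ {A} = {A,T} (union, +1)
MPU@0: {A,T} ∪ {G} = {A,G,T} (union, +1)
JMPRUV@0: {C,G,T} ∩ {A,G,T} = {G,T} (intersection, +0)
JR@1: {G} ∩ {G} = {G} (intersection, +0)
JRV@1: {G} ∪ {C} = {C,G} (union, +1)
MP@1: {C} ∪ {G} = {C,G} (union, +1)
MPU@1: {C,G} ∪ {A} = {A,C,G} (union, +1)
JMPRUV@1: {C,G} ∩ {A,C,G} = {C,G} (intersection, +0)
JR@2: {G} ∪ {C} = {C,G} (union, +1)
JRV@2: {C,G} ∩ {C} = {C} (intersection, +0)
MP@2: {T} ∪ {A} = {A,T} (union, +1)
MPU@2: {A,T} ∩ {T} = {T} (intersection, +0)
JMPRUV@2: {C} ∪ {T} = {C,T} (union, +1)
JR@3: {G} ∪ {C} = {C,G} (union, +1)
JRV@3: {C,G} ∩ {C} = {C} (intersection, +0)
MP@3: {A} ∪ {G} = {A,G} (union, +1)
MPU@3: {A,G} ∩ {A} = {A} (intersection, +0)
JMPRUV@3: {C} ∪ {A} = {A,C} (union, +1)
JR@4: {T} ∪ {C} = {C,T} (union, +1)
JRV@4: {C,T} ∪ {A} = {A,C,T} (union, +1)
MP@4: {A} ∪ {T} = {A,T} (union, +1)
MPU@4: {A,T} ∩ {T} = {T} (intersection, +0)
JMPRUV@4: {A,C,T} ∩ {T} = {T} (intersection, +0)
JR@5: {A} ∪ {C} = {A,C} (union, +1)
JRV@5: {A,C} ∪ {T} = {A,C,T} (union, +1)
MP@5: {G} ∩ {G} = {G} (intersection, +0)
MPU@5: {G} ∩ {G} = {G} (intersection, +0)
JMPRUV@5: {A,C,T} ∪ {G} = {A,C,G,T} (union, +1)
JR@6: {A} ∩ {A} = {A} (intersection, +0)
JRV@6: {A} ∪ {C} = {A,C} (union, +1)
MP@6: {C} ∪ {A} = {A,C} (union, +1)
MPU@6: {A,C} ∪ {G} = {A,C,G} (union, +1)
JMPRUV@6: {A,C} ∩ {A,C,G} = {A,C} (intersection, +0)
per-site changes: [4, 3, 3, 3, 3, 3, 3]; total = 22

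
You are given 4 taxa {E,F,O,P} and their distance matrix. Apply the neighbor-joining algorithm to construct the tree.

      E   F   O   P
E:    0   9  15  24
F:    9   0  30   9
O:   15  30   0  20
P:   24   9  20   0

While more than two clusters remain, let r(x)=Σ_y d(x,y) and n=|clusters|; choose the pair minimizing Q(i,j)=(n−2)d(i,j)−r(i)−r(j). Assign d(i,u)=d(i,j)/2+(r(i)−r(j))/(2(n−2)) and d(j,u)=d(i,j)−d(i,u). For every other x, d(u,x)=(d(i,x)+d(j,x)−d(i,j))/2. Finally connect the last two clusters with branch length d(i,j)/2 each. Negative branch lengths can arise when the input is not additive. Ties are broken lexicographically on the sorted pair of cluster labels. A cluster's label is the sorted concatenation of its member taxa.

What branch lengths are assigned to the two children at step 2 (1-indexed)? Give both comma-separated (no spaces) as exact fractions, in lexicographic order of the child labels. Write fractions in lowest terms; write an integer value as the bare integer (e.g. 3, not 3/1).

35/4,13/4

step 1: merge (E,O) at d=15, Q=-83; branch lengths E→13/4, O→47/4; new cluster EO
  updated: d(EO,F)=12, d(EO,P)=29/2
step 2: merge (EO,F) at d=12, Q=-71/2; branch lengths EO→35/4, F→13/4; new cluster EFO
  updated: d(EFO,P)=23/4
step 3: merge (EFO,P) at d=23/4; branch lengths EFO→23/8, P→23/8; new cluster EFOP
final tree: (((E:13/4,O:47/4):35/4,F:13/4):23/8,P:23/8)
total length: 131/4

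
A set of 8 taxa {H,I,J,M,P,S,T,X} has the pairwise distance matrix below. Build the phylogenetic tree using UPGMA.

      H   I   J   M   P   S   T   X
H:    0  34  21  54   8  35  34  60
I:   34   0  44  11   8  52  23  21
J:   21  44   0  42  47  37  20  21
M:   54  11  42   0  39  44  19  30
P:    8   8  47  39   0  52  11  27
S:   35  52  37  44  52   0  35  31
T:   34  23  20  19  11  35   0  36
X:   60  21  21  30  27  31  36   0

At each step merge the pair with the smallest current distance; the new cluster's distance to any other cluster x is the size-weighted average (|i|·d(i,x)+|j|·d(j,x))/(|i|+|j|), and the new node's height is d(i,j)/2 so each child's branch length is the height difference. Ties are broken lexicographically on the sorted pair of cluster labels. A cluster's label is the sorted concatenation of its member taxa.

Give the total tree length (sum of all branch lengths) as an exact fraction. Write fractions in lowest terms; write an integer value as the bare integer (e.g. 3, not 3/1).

1. join H+P (d=8) ⇒ HP; edges |H|=4, |P|=4
  updated: d(HP,I)=21, d(HP,J)=34, d(HP,M)=93/2, d(HP,S)=87/2, d(HP,T)=45/2, d(HP,X)=87/2
2. join I+M (d=11) ⇒ IM; edges |I|=11/2, |M|=11/2
  updated: d(HP,IM)=135/4, d(IM,J)=43, d(IM,S)=48, d(IM,T)=21, d(IM,X)=51/2
3. join J+T (d=20) ⇒ JT; edges |J|=10, |T|=10
  updated: d(HP,JT)=113/4, d(IM,JT)=32, d(JT,S)=36, d(JT,X)=57/2
4. join IM+X (d=51/2) ⇒ IMX; edges |IM|=29/4, |X|=51/4
  updated: d(HP,IMX)=37, d(IMX,JT)=185/6, d(IMX,S)=127/3
5. join HP+JT (d=113/4) ⇒ HJPT; edges |HP|=81/8, |JT|=33/8
  updated: d(HJPT,IMX)=407/12, d(HJPT,S)=159/4
6. join HJPT+IMX (d=407/12) ⇒ HIJMPTX; edges |HJPT|=17/6, |IMX|=101/24
  updated: d(HIJMPTX,S)=286/7
7. join HIJMPTX+S (d=286/7) ⇒ HIJMPSTX; edges |HIJMPTX|=583/168, |S|=143/7
final tree: ((((H:4,P:4):81/8,(J:10,T:10):33/8):17/6,((I:11/2,M:11/2):29/4,X:51/4):101/24):583/168,S:143/7)
total length: 2188/21

2188/21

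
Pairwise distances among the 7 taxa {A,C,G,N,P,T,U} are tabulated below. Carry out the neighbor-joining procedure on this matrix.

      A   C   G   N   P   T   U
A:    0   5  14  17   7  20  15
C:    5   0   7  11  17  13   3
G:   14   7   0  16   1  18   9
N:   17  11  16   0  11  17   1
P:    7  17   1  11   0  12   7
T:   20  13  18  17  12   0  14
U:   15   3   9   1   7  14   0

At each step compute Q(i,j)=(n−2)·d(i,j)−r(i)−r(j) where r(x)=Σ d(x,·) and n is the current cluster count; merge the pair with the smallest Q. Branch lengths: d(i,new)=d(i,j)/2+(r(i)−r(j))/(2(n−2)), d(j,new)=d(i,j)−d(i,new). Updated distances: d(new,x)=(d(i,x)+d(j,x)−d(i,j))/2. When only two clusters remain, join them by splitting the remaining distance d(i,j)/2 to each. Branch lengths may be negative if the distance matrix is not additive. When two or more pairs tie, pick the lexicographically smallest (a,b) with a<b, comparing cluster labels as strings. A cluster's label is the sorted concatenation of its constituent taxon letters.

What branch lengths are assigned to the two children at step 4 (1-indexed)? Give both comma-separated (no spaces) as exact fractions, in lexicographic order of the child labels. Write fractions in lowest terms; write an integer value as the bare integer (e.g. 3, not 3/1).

29/8,39/8

1. join N+U (d=1, Q=-117) ⇒ NU; edges |N|=29/10, |U|=-19/10
  updated: d(A,NU)=31/2, d(C,NU)=13/2, d(G,NU)=12, d(NU,P)=17/2, d(NU,T)=15
2. join G+P (d=1, Q=-187/2) ⇒ GP; edges |G|=21/16, |P|=-5/16
  updated: d(A,GP)=10, d(C,GP)=23/2, d(GP,NU)=39/4, d(GP,T)=29/2
3. join A+C (d=5, Q=-143/2) ⇒ AC; edges |A|=59/12, |C|=1/12
  updated: d(AC,GP)=33/4, d(AC,NU)=17/2, d(AC,T)=14
4. join AC+NU (d=17/2, Q=-47) ⇒ ACNU; edges |AC|=29/8, |NU|=39/8
  updated: d(ACNU,GP)=19/4, d(ACNU,T)=41/4
5. join ACNU+GP (d=19/4, Q=-59/2) ⇒ ACGNPU; edges |ACNU|=1/4, |GP|=9/2
  updated: d(ACGNPU,T)=10
6. join ACGNPU+T (d=10) ⇒ ACGNPTU; edges |ACGNPU|=5, |T|=5
final tree: ((((A:59/12,C:1/12):29/8,(N:29/10,U:-19/10):39/8):1/4,(G:21/16,P:-5/16):9/2):5,T:5)
total length: 121/4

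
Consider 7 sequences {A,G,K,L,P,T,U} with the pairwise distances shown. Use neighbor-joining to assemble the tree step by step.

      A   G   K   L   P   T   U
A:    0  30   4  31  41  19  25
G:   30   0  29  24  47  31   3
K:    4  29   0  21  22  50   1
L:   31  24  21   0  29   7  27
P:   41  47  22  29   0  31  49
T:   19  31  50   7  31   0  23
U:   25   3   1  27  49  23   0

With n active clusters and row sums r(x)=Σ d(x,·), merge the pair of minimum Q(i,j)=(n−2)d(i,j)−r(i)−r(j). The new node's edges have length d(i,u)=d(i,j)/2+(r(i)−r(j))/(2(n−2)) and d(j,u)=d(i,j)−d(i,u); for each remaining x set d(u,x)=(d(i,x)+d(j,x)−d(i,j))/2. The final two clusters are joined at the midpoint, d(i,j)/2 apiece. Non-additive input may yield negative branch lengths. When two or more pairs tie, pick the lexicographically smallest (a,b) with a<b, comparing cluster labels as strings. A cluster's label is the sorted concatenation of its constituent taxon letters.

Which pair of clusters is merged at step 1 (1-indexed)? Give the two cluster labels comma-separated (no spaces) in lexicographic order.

G,U

step 1: merge (G,U) at d=3, Q=-277; branch lengths G→51/10, U→-21/10; new cluster GU
  updated: d(A,GU)=26, d(GU,K)=27/2, d(GU,L)=24, d(GU,P)=93/2, d(GU,T)=51/2
step 2: merge (L,T) at d=7, Q=-433/2; branch lengths L→15/16, T→97/16; new cluster LT
  updated: d(A,LT)=43/2, d(GU,LT)=85/4, d(K,LT)=32, d(LT,P)=53/2
step 3: merge (LT,P) at d=53/2, Q=-631/4; branch lengths LT→179/24, P→457/24; new cluster LPT
  updated: d(A,LPT)=18, d(GU,LPT)=165/8, d(K,LPT)=55/4
step 4: merge (A,K) at d=4, Q=-285/4; branch lengths A→99/16, K→-35/16; new cluster AK
  updated: d(AK,GU)=71/4, d(AK,LPT)=111/8
step 5: merge (AK,GU) at d=71/4, Q=-209/4; branch lengths AK→11/2, GU→49/4; new cluster AGKU
  updated: d(AGKU,LPT)=67/8
step 6: merge (AGKU,LPT) at d=67/8; branch lengths AGKU→67/16, LPT→67/16; new cluster AGKLPTU
final tree: (((A:99/16,K:-35/16):11/2,(G:51/10,U:-21/10):49/4):67/16,((L:15/16,T:97/16):179/24,P:457/24):67/16)
total length: 533/8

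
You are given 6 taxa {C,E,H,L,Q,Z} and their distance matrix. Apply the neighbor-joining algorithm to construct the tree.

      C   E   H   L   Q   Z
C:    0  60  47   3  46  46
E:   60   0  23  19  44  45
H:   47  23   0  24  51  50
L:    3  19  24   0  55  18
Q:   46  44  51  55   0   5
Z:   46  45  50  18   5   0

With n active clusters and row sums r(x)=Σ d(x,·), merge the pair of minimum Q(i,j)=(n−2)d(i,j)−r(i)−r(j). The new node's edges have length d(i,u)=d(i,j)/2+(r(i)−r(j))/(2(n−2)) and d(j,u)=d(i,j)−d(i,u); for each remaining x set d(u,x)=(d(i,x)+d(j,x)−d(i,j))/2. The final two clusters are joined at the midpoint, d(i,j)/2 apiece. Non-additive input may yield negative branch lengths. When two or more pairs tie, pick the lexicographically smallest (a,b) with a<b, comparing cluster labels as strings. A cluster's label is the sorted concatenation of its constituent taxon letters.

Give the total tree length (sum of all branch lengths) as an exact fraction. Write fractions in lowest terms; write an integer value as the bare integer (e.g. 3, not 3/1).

629/8

1. join Q+Z (d=5, Q=-345) ⇒ QZ; edges |Q|=57/8, |Z|=-17/8
  updated: d(C,QZ)=87/2, d(E,QZ)=42, d(H,QZ)=48, d(L,QZ)=34
2. join C+L (d=3, Q=-449/2) ⇒ CL; edges |C|=55/4, |L|=-43/4
  updated: d(CL,E)=38, d(CL,H)=34, d(CL,QZ)=149/4
3. join CL+QZ (d=149/4, Q=-162) ⇒ CLQZ; edges |CL|=113/8, |QZ|=185/8
  updated: d(CLQZ,E)=171/8, d(CLQZ,H)=179/8
4. join CLQZ+E (d=171/8, Q=-267/4) ⇒ CELQZ; edges |CLQZ|=83/8, |E|=11
  updated: d(CELQZ,H)=12
5. join CELQZ+H (d=12) ⇒ CEHLQZ; edges |CELQZ|=6, |H|=6
final tree: ((((C:55/4,L:-43/4):113/8,(Q:57/8,Z:-17/8):185/8):83/8,E:11):6,H:6)
total length: 629/8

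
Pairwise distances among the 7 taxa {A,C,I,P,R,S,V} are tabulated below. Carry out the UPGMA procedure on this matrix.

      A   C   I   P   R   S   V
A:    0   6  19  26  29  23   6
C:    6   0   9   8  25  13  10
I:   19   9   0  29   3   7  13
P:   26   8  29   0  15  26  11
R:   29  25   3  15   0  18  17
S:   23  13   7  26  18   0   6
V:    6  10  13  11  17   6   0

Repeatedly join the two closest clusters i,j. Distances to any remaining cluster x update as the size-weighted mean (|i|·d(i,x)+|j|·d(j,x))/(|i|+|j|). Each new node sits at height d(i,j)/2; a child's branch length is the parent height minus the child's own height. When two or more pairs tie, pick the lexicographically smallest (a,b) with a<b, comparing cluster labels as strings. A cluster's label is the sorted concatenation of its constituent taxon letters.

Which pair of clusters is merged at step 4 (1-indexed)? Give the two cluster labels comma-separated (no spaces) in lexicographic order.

AC,SV

1. join I+R (d=3) ⇒ IR; edges |I|=3/2, |R|=3/2
  updated: d(A,IR)=24, d(C,IR)=17, d(IR,P)=22, d(IR,S)=25/2, d(IR,V)=15
2. join A+C (d=6) ⇒ AC; edges |A|=3, |C|=3
  updated: d(AC,IR)=41/2, d(AC,P)=17, d(AC,S)=18, d(AC,V)=8
3. join S+V (d=6) ⇒ SV; edges |S|=3, |V|=3
  updated: d(AC,SV)=13, d(IR,SV)=55/4, d(P,SV)=37/2
4. join AC+SV (d=13) ⇒ ACSV; edges |AC|=7/2, |SV|=7/2
  updated: d(ACSV,IR)=137/8, d(ACSV,P)=71/4
5. join ACSV+IR (d=137/8) ⇒ ACIRSV; edges |ACSV|=33/16, |IR|=113/16
  updated: d(ACIRSV,P)=115/6
6. join ACIRSV+P (d=115/6) ⇒ ACIPRSV; edges |ACIRSV|=49/48, |P|=115/12
final tree: ((((A:3,C:3):7/2,(S:3,V:3):7/2):33/16,(I:3/2,R:3/2):113/16):49/48,P:115/12)
total length: 2003/48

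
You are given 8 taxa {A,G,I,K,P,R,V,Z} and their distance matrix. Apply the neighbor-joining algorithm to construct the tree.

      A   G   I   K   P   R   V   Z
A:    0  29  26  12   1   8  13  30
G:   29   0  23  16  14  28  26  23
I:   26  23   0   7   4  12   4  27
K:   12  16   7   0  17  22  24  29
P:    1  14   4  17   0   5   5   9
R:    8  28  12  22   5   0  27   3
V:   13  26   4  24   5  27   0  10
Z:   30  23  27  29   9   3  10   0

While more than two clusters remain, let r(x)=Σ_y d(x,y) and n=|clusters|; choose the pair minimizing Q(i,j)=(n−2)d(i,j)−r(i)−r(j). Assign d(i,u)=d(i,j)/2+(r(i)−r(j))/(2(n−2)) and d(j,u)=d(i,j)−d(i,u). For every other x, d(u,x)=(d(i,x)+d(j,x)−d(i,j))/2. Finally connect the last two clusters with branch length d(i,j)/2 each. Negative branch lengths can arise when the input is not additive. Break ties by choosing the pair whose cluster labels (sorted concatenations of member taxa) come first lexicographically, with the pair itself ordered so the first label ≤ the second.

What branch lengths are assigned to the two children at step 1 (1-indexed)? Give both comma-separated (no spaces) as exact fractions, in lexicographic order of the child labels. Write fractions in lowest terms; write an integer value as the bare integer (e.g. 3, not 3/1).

-2/3,11/3

step 1: merge (R,Z) at d=3, Q=-218; branch lengths R→-2/3, Z→11/3; new cluster RZ
  updated: d(A,RZ)=35/2, d(G,RZ)=24, d(I,RZ)=18, d(K,RZ)=24, d(P,RZ)=11/2, d(RZ,V)=17
step 2: merge (G,K) at d=16, Q=-152; branch lengths G→56/5, K→24/5; new cluster GK
  updated: d(A,GK)=25/2, d(GK,I)=7, d(GK,P)=15/2, d(GK,RZ)=16, d(GK,V)=17
step 3: merge (I,V) at d=4, Q=-99; branch lengths I→19/8, V→13/8; new cluster IV
  updated: d(A,IV)=35/2, d(GK,IV)=10, d(IV,P)=5/2, d(IV,RZ)=31/2
step 4: merge (A,P) at d=1, Q=-62; branch lengths A→35/6, P→-29/6; new cluster AP
  updated: d(AP,GK)=19/2, d(AP,IV)=19/2, d(AP,RZ)=11
step 5: merge (AP,RZ) at d=11, Q=-101/2; branch lengths AP→19/8, RZ→69/8; new cluster APRZ
  updated: d(APRZ,GK)=29/4, d(APRZ,IV)=7
step 6: merge (APRZ,GK) at d=29/4, Q=-97/4; branch lengths APRZ→17/8, GK→41/8; new cluster AGKPRZ
  updated: d(AGKPRZ,IV)=39/8
step 7: merge (AGKPRZ,IV) at d=39/8; branch lengths AGKPRZ→39/16, IV→39/16; new cluster AGIKPRVZ
final tree: ((((A:35/6,P:-29/6):19/8,(R:-2/3,Z:11/3):69/8):17/8,(G:56/5,K:24/5):41/8):39/16,(I:19/8,V:13/8):39/16)
total length: 377/8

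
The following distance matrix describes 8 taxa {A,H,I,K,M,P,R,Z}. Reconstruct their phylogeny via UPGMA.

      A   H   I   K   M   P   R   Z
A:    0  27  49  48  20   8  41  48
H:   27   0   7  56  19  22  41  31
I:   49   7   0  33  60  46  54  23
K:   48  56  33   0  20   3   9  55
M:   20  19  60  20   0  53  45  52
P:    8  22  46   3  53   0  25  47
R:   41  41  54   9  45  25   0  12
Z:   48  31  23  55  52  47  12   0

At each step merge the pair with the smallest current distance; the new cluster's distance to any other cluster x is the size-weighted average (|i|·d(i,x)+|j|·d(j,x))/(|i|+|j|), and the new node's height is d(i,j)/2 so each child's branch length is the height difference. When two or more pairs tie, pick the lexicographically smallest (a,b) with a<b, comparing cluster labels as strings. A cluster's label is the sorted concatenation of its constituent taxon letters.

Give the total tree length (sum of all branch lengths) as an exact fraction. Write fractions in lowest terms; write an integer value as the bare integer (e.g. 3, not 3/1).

1. join K+P (d=3) ⇒ KP; edges |K|=3/2, |P|=3/2
  updated: d(A,KP)=28, d(H,KP)=39, d(I,KP)=79/2, d(KP,M)=73/2, d(KP,R)=17, d(KP,Z)=51
2. join H+I (d=7) ⇒ HI; edges |H|=7/2, |I|=7/2
  updated: d(A,HI)=38, d(HI,KP)=157/4, d(HI,M)=79/2, d(HI,R)=95/2, d(HI,Z)=27
3. join R+Z (d=12) ⇒ RZ; edges |R|=6, |Z|=6
  updated: d(A,RZ)=89/2, d(HI,RZ)=149/4, d(KP,RZ)=34, d(M,RZ)=97/2
4. join A+M (d=20) ⇒ AM; edges |A|=10, |M|=10
  updated: d(AM,HI)=155/4, d(AM,KP)=129/4, d(AM,RZ)=93/2
5. join AM+KP (d=129/4) ⇒ AKMP; edges |AM|=49/8, |KP|=117/8
  updated: d(AKMP,HI)=39, d(AKMP,RZ)=161/4
6. join HI+RZ (d=149/4) ⇒ HIRZ; edges |HI|=121/8, |RZ|=101/8
  updated: d(AKMP,HIRZ)=317/8
7. join AKMP+HIRZ (d=317/8) ⇒ AHIKMPRZ; edges |AKMP|=59/16, |HIRZ|=19/16
final tree: (((A:10,M:10):49/8,(K:3/2,P:3/2):117/8):59/16,((H:7/2,I:7/2):121/8,(R:6,Z:6):101/8):19/16)
total length: 763/8

763/8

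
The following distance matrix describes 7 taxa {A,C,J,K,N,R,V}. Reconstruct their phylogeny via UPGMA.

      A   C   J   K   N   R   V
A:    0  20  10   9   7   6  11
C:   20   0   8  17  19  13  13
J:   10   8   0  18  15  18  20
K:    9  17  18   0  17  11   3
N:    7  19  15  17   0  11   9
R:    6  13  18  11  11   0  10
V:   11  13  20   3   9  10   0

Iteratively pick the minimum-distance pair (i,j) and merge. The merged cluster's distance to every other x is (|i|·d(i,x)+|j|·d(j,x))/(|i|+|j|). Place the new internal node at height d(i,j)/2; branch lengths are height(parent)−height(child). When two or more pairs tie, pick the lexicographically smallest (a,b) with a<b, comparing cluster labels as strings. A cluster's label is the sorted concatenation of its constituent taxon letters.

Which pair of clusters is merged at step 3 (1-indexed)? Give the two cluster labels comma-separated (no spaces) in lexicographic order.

iteration 1: select K,V (d=3); attach at lengths (3/2, 3/2); label the merged cluster KV
  updated: d(A,KV)=10, d(C,KV)=15, d(J,KV)=19, d(KV,N)=13, d(KV,R)=21/2
iteration 2: select A,R (d=6); attach at lengths (3, 3); label the merged cluster AR
  updated: d(AR,C)=33/2, d(AR,J)=14, d(AR,KV)=41/4, d(AR,N)=9
iteration 3: select C,J (d=8); attach at lengths (4, 4); label the merged cluster CJ
  updated: d(AR,CJ)=61/4, d(CJ,KV)=17, d(CJ,N)=17
iteration 4: select AR,N (d=9); attach at lengths (3/2, 9/2); label the merged cluster ANR
  updated: d(ANR,CJ)=95/6, d(ANR,KV)=67/6
iteration 5: select ANR,KV (d=67/6); attach at lengths (13/12, 49/12); label the merged cluster AKNRV
  updated: d(AKNRV,CJ)=163/10
iteration 6: select AKNRV,CJ (d=163/10); attach at lengths (77/30, 83/20); label the merged cluster ACJKNRV
final tree: ((((A:3,R:3):3/2,N:9/2):13/12,(K:3/2,V:3/2):49/12):77/30,(C:4,J:4):83/20)
total length: 2093/60

C,J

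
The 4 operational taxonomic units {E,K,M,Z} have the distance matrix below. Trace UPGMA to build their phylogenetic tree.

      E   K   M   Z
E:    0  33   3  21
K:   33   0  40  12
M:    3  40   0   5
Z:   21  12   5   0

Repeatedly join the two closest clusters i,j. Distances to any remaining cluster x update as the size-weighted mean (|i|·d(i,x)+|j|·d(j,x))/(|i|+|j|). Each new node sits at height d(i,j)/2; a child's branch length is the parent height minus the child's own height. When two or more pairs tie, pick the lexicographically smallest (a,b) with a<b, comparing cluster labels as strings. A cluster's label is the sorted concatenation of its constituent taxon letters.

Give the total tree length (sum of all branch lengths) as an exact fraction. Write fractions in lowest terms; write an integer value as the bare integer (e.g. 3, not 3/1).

129/4

1. join E+M (d=3) ⇒ EM; edges |E|=3/2, |M|=3/2
  updated: d(EM,K)=73/2, d(EM,Z)=13
2. join K+Z (d=12) ⇒ KZ; edges |K|=6, |Z|=6
  updated: d(EM,KZ)=99/4
3. join EM+KZ (d=99/4) ⇒ EKMZ; edges |EM|=87/8, |KZ|=51/8
final tree: ((E:3/2,M:3/2):87/8,(K:6,Z:6):51/8)
total length: 129/4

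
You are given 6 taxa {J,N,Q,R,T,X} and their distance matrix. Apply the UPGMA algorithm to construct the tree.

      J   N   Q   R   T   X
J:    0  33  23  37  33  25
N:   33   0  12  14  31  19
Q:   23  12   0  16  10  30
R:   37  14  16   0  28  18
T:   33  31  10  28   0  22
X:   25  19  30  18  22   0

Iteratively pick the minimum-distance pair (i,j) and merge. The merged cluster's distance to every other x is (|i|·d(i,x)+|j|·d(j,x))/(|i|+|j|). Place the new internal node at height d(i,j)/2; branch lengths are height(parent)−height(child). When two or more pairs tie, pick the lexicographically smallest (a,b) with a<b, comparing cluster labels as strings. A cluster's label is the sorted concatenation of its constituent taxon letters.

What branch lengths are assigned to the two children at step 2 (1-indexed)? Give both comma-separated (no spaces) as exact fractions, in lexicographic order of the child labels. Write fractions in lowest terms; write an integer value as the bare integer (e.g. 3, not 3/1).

step 1: merge (Q,T) at d=10; branch lengths Q→5, T→5; new cluster QT
  updated: d(J,QT)=28, d(N,QT)=43/2, d(QT,R)=22, d(QT,X)=26
step 2: merge (N,R) at d=14; branch lengths N→7, R→7; new cluster NR
  updated: d(J,NR)=35, d(NR,QT)=87/4, d(NR,X)=37/2
step 3: merge (NR,X) at d=37/2; branch lengths NR→9/4, X→37/4; new cluster NRX
  updated: d(J,NRX)=95/3, d(NRX,QT)=139/6
step 4: merge (NRX,QT) at d=139/6; branch lengths NRX→7/3, QT→79/12; new cluster NQRTX
  updated: d(J,NQRTX)=151/5
step 5: merge (J,NQRTX) at d=151/5; branch lengths J→151/10, NQRTX→211/60; new cluster JNQRTX
final tree: (J:151/10,(((N:7,R:7):9/4,X:37/4):7/3,(Q:5,T:5):79/12):211/60)
total length: 1891/30

7,7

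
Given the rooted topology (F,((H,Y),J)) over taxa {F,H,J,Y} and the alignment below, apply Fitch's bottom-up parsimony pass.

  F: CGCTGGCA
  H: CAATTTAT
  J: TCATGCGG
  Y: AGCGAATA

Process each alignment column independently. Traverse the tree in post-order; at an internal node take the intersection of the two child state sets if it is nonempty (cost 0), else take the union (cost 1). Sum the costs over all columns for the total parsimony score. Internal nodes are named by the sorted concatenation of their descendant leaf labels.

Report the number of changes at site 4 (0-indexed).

[col 0] HY: children H:{C}, Y:{A} ∪→ {A,C}; cost 1
[col 0] HJY: children HY:{A,C}, J:{T} ∪→ {A,C,T}; cost 1
[col 0] FHJY: children F:{C}, HJY:{A,C,T} ∩→ {C}; cost 0
[col 1] HY: children H:{A}, Y:{G} ∪→ {A,G}; cost 1
[col 1] HJY: children HY:{A,G}, J:{C} ∪→ {A,C,G}; cost 1
[col 1] FHJY: children F:{G}, HJY:{A,C,G} ∩→ {G}; cost 0
[col 2] HY: children H:{A}, Y:{C} ∪→ {A,C}; cost 1
[col 2] HJY: children HY:{A,C}, J:{A} ∩→ {A}; cost 0
[col 2] FHJY: children F:{C}, HJY:{A} ∪→ {A,C}; cost 1
[col 3] HY: children H:{T}, Y:{G} ∪→ {G,T}; cost 1
[col 3] HJY: children HY:{G,T}, J:{T} ∩→ {T}; cost 0
[col 3] FHJY: children F:{T}, HJY:{T} ∩→ {T}; cost 0
[col 4] HY: children H:{T}, Y:{A} ∪→ {A,T}; cost 1
[col 4] HJY: children HY:{A,T}, J:{G} ∪→ {A,G,T}; cost 1
[col 4] FHJY: children F:{G}, HJY:{A,G,T} ∩→ {G}; cost 0
[col 5] HY: children H:{T}, Y:{A} ∪→ {A,T}; cost 1
[col 5] HJY: children HY:{A,T}, J:{C} ∪→ {A,C,T}; cost 1
[col 5] FHJY: children F:{G}, HJY:{A,C,T} ∪→ {A,C,G,T}; cost 1
[col 6] HY: children H:{A}, Y:{T} ∪→ {A,T}; cost 1
[col 6] HJY: children HY:{A,T}, J:{G} ∪→ {A,G,T}; cost 1
[col 6] FHJY: children F:{C}, HJY:{A,G,T} ∪→ {A,C,G,T}; cost 1
[col 7] HY: children H:{T}, Y:{A} ∪→ {A,T}; cost 1
[col 7] HJY: children HY:{A,T}, J:{G} ∪→ {A,G,T}; cost 1
[col 7] FHJY: children F:{A}, HJY:{A,G,T} ∩→ {A}; cost 0
per-site changes: [2, 2, 2, 1, 2, 3, 3, 2]; total = 17

2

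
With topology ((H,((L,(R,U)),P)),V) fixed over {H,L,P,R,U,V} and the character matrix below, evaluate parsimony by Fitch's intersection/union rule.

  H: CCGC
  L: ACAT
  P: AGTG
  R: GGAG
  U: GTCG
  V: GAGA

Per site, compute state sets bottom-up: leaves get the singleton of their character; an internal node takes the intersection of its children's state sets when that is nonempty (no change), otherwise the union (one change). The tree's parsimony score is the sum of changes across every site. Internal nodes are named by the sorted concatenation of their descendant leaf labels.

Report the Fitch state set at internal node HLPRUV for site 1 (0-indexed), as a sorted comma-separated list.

[col 0] RU: children R:{G}, U:{G} ∩→ {G}; cost 0
[col 0] LRU: children L:{A}, RU:{G} ∪→ {A,G}; cost 1
[col 0] LPRU: children LRU:{A,G}, P:{A} ∩→ {A}; cost 0
[col 0] HLPRU: children H:{C}, LPRU:{A} ∪→ {A,C}; cost 1
[col 0] HLPRUV: children HLPRU:{A,C}, V:{G} ∪→ {A,C,G}; cost 1
[col 1] RU: children R:{G}, U:{T} ∪→ {G,T}; cost 1
[col 1] LRU: children L:{C}, RU:{G,T} ∪→ {C,G,T}; cost 1
[col 1] LPRU: children LRU:{C,G,T}, P:{G} ∩→ {G}; cost 0
[col 1] HLPRU: children H:{C}, LPRU:{G} ∪→ {C,G}; cost 1
[col 1] HLPRUV: children HLPRU:{C,G}, V:{A} ∪→ {A,C,G}; cost 1
[col 2] RU: children R:{A}, U:{C} ∪→ {A,C}; cost 1
[col 2] LRU: children L:{A}, RU:{A,C} ∩→ {A}; cost 0
[col 2] LPRU: children LRU:{A}, P:{T} ∪→ {A,T}; cost 1
[col 2] HLPRU: children H:{G}, LPRU:{A,T} ∪→ {A,G,T}; cost 1
[col 2] HLPRUV: children HLPRU:{A,G,T}, V:{G} ∩→ {G}; cost 0
[col 3] RU: children R:{G}, U:{G} ∩→ {G}; cost 0
[col 3] LRU: children L:{T}, RU:{G} ∪→ {G,T}; cost 1
[col 3] LPRU: children LRU:{G,T}, P:{G} ∩→ {G}; cost 0
[col 3] HLPRU: children H:{C}, LPRU:{G} ∪→ {C,G}; cost 1
[col 3] HLPRUV: children HLPRU:{C,G}, V:{A} ∪→ {A,C,G}; cost 1
per-site changes: [3, 4, 3, 3]; total = 13

A,C,G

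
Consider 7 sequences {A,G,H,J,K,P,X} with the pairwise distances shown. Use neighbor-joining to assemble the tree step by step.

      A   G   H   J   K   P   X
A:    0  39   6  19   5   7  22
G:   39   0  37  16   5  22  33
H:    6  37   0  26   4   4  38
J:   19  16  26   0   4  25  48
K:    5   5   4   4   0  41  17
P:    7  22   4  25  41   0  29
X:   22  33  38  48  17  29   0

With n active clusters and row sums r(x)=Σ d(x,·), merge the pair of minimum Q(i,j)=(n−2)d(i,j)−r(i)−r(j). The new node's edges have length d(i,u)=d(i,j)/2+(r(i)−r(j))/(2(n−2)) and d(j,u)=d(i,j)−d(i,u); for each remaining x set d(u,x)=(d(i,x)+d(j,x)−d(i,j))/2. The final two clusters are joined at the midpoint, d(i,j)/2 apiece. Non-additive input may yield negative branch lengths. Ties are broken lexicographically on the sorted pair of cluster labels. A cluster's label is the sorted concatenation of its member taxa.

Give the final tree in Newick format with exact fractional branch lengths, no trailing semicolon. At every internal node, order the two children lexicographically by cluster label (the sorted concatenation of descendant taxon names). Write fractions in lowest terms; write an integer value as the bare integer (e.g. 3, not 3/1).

(((((A:0,(H:7/10,P:33/10):9/2):6,X:37/2):35/4,K:-29/4):15/4,G:63/8):65/16,J:65/16)

step 1: merge (H,P) at d=4, Q=-223; branch lengths H→7/10, P→33/10; new cluster HP
  updated: d(A,HP)=9/2, d(G,HP)=55/2, d(HP,J)=47/2, d(HP,K)=41/2, d(HP,X)=63/2
step 2: merge (A,HP) at d=9/2, Q=-179; branch lengths A→0, HP→9/2; new cluster AHP
  updated: d(AHP,G)=31, d(AHP,J)=19, d(AHP,K)=21/2, d(AHP,X)=49/2
step 3: merge (AHP,X) at d=49/2, Q=-134; branch lengths AHP→6, X→37/2; new cluster AHPX
  updated: d(AHPX,G)=79/4, d(AHPX,J)=85/4, d(AHPX,K)=3/2
step 4: merge (AHPX,K) at d=3/2, Q=-50; branch lengths AHPX→35/4, K→-29/4; new cluster AHKPX
  updated: d(AHKPX,G)=93/8, d(AHKPX,J)=95/8
step 5: merge (AHKPX,G) at d=93/8, Q=-79/2; branch lengths AHKPX→15/4, G→63/8; new cluster AGHKPX
  updated: d(AGHKPX,J)=65/8
step 6: merge (AGHKPX,J) at d=65/8; branch lengths AGHKPX→65/16, J→65/16; new cluster AGHJKPX
final tree: (((((A:0,(H:7/10,P:33/10):9/2):6,X:37/2):35/4,K:-29/4):15/4,G:63/8):65/16,J:65/16)
total length: 217/4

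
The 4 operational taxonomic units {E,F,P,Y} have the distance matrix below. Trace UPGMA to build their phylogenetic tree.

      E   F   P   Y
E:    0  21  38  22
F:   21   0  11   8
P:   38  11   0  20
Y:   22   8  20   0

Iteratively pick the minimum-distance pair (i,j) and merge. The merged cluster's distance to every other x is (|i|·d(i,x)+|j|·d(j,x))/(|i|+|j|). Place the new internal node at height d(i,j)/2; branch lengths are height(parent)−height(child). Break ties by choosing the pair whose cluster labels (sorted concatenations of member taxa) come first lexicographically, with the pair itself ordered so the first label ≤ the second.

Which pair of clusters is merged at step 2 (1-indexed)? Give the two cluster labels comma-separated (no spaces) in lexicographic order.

step 1: merge (F,Y) at d=8; branch lengths F→4, Y→4; new cluster FY
  updated: d(E,FY)=43/2, d(FY,P)=31/2
step 2: merge (FY,P) at d=31/2; branch lengths FY→15/4, P→31/4; new cluster FPY
  updated: d(E,FPY)=27
step 3: merge (E,FPY) at d=27; branch lengths E→27/2, FPY→23/4; new cluster EFPY
final tree: (E:27/2,((F:4,Y:4):15/4,P:31/4):23/4)
total length: 155/4

FY,P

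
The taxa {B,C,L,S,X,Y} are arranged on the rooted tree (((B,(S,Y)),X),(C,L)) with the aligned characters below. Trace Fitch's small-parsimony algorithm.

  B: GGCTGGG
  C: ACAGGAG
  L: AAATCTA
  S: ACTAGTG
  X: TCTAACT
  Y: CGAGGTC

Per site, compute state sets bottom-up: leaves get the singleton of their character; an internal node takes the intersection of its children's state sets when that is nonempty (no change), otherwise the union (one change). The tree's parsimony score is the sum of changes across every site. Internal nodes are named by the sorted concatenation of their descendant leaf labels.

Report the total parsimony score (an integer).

[col 0] SY: children S:{A}, Y:{C} ∪→ {A,C}; cost 1
[col 0] BSY: children B:{G}, SY:{A,C} ∪→ {A,C,G}; cost 1
[col 0] BSXY: children BSY:{A,C,G}, X:{T} ∪→ {A,C,G,T}; cost 1
[col 0] CL: children C:{A}, L:{A} ∩→ {A}; cost 0
[col 0] BCLSXY: children BSXY:{A,C,G,T}, CL:{A} ∩→ {A}; cost 0
[col 1] SY: children S:{C}, Y:{G} ∪→ {C,G}; cost 1
[col 1] BSY: children B:{G}, SY:{C,G} ∩→ {G}; cost 0
[col 1] BSXY: children BSY:{G}, X:{C} ∪→ {C,G}; cost 1
[col 1] CL: children C:{C}, L:{A} ∪→ {A,C}; cost 1
[col 1] BCLSXY: children BSXY:{C,G}, CL:{A,C} ∩→ {C}; cost 0
[col 2] SY: children S:{T}, Y:{A} ∪→ {A,T}; cost 1
[col 2] BSY: children B:{C}, SY:{A,T} ∪→ {A,C,T}; cost 1
[col 2] BSXY: children BSY:{A,C,T}, X:{T} ∩→ {T}; cost 0
[col 2] CL: children C:{A}, L:{A} ∩→ {A}; cost 0
[col 2] BCLSXY: children BSXY:{T}, CL:{A} ∪→ {A,T}; cost 1
[col 3] SY: children S:{A}, Y:{G} ∪→ {A,G}; cost 1
[col 3] BSY: children B:{T}, SY:{A,G} ∪→ {A,G,T}; cost 1
[col 3] BSXY: children BSY:{A,G,T}, X:{A} ∩→ {A}; cost 0
[col 3] CL: children C:{G}, L:{T} ∪→ {G,T}; cost 1
[col 3] BCLSXY: children BSXY:{A}, CL:{G,T} ∪→ {A,G,T}; cost 1
[col 4] SY: children S:{G}, Y:{G} ∩→ {G}; cost 0
[col 4] BSY: children B:{G}, SY:{G} ∩→ {G}; cost 0
[col 4] BSXY: children BSY:{G}, X:{A} ∪→ {A,G}; cost 1
[col 4] CL: children C:{G}, L:{C} ∪→ {C,G}; cost 1
[col 4] BCLSXY: children BSXY:{A,G}, CL:{C,G} ∩→ {G}; cost 0
[col 5] SY: children S:{T}, Y:{T} ∩→ {T}; cost 0
[col 5] BSY: children B:{G}, SY:{T} ∪→ {G,T}; cost 1
[col 5] BSXY: children BSY:{G,T}, X:{C} ∪→ {C,G,T}; cost 1
[col 5] CL: children C:{A}, L:{T} ∪→ {A,T}; cost 1
[col 5] BCLSXY: children BSXY:{C,G,T}, CL:{A,T} ∩→ {T}; cost 0
[col 6] SY: children S:{G}, Y:{C} ∪→ {C,G}; cost 1
[col 6] BSY: children B:{G}, SY:{C,G} ∩→ {G}; cost 0
[col 6] BSXY: children BSY:{G}, X:{T} ∪→ {G,T}; cost 1
[col 6] CL: children C:{G}, L:{A} ∪→ {A,G}; cost 1
[col 6] BCLSXY: children BSXY:{G,T}, CL:{A,G} ∩→ {G}; cost 0
per-site changes: [3, 3, 3, 4, 2, 3, 3]; total = 21

21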